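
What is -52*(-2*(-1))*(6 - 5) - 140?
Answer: -244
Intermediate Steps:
-52*(-2*(-1))*(6 - 5) - 140 = -104 - 140 = -244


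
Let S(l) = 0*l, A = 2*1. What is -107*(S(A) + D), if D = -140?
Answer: 14980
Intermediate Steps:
A = 2
S(l) = 0
-107*(S(A) + D) = -107*(0 - 140) = -107*(-140) = 14980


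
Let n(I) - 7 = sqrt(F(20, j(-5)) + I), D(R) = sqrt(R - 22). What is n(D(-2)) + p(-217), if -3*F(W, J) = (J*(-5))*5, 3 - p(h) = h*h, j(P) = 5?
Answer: -47079 + sqrt(375 + 18*I*sqrt(6))/3 ≈ -47073.0 + 0.37882*I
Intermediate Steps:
D(R) = sqrt(-22 + R)
p(h) = 3 - h**2 (p(h) = 3 - h*h = 3 - h**2)
F(W, J) = 25*J/3 (F(W, J) = -J*(-5)*5/3 = -(-5*J)*5/3 = -(-25)*J/3 = 25*J/3)
n(I) = 7 + sqrt(125/3 + I) (n(I) = 7 + sqrt((25/3)*5 + I) = 7 + sqrt(125/3 + I))
n(D(-2)) + p(-217) = (7 + sqrt(375 + 9*sqrt(-22 - 2))/3) + (3 - 1*(-217)**2) = (7 + sqrt(375 + 9*sqrt(-24))/3) + (3 - 1*47089) = (7 + sqrt(375 + 9*(2*I*sqrt(6)))/3) + (3 - 47089) = (7 + sqrt(375 + 18*I*sqrt(6))/3) - 47086 = -47079 + sqrt(375 + 18*I*sqrt(6))/3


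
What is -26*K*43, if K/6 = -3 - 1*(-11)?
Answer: -53664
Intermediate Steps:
K = 48 (K = 6*(-3 - 1*(-11)) = 6*(-3 + 11) = 6*8 = 48)
-26*K*43 = -26*48*43 = -1248*43 = -53664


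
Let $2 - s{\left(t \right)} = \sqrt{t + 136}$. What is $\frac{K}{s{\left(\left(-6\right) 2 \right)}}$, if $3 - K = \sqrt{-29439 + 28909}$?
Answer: $- \frac{1}{20} - \frac{\sqrt{31}}{20} + \frac{i \sqrt{530}}{60} + \frac{i \sqrt{16430}}{60} \approx -0.32839 + 2.52 i$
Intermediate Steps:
$s{\left(t \right)} = 2 - \sqrt{136 + t}$ ($s{\left(t \right)} = 2 - \sqrt{t + 136} = 2 - \sqrt{136 + t}$)
$K = 3 - i \sqrt{530}$ ($K = 3 - \sqrt{-29439 + 28909} = 3 - \sqrt{-530} = 3 - i \sqrt{530} \approx 3.0 - 23.022 i$)
$\frac{K}{s{\left(\left(-6\right) 2 \right)}} = \frac{3 - i \sqrt{530}}{2 - \sqrt{136 - 12}} = \frac{3 - i \sqrt{530}}{2 - \sqrt{124}} = \frac{3 - i \sqrt{530}}{2 - 2 \sqrt{31}}$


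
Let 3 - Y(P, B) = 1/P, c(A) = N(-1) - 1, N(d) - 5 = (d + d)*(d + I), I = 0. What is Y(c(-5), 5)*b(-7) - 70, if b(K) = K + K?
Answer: -329/3 ≈ -109.67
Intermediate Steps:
b(K) = 2*K
N(d) = 5 + 2*d**2 (N(d) = 5 + (d + d)*(d + 0) = 5 + (2*d)*d = 5 + 2*d**2)
c(A) = 6 (c(A) = (5 + 2*(-1)**2) - 1 = (5 + 2*1) - 1 = (5 + 2) - 1 = 7 - 1 = 6)
Y(P, B) = 3 - 1/P
Y(c(-5), 5)*b(-7) - 70 = (3 - 1/6)*(2*(-7)) - 70 = (3 - 1*1/6)*(-14) - 70 = (3 - 1/6)*(-14) - 70 = (17/6)*(-14) - 70 = -119/3 - 70 = -329/3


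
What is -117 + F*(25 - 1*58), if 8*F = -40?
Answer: 48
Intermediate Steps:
F = -5 (F = (⅛)*(-40) = -5)
-117 + F*(25 - 1*58) = -117 - 5*(25 - 1*58) = -117 - 5*(25 - 58) = -117 - 5*(-33) = -117 + 165 = 48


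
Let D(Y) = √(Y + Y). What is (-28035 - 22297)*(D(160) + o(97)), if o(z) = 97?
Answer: -4882204 - 402656*√5 ≈ -5.7826e+6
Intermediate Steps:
D(Y) = √2*√Y (D(Y) = √(2*Y) = √2*√Y)
(-28035 - 22297)*(D(160) + o(97)) = (-28035 - 22297)*(√2*√160 + 97) = -50332*(√2*(4*√10) + 97) = -50332*(8*√5 + 97) = -50332*(97 + 8*√5) = -4882204 - 402656*√5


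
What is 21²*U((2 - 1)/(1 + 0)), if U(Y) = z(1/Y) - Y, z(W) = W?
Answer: 0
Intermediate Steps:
U(Y) = 1/Y - Y
21²*U((2 - 1)/(1 + 0)) = 21²*(1/((2 - 1)/(1 + 0)) - (2 - 1)/(1 + 0)) = 441*(1/(1/1) - 1/1) = 441*(1/(1*1) - 1) = 441*(1/1 - 1*1) = 441*(1 - 1) = 441*0 = 0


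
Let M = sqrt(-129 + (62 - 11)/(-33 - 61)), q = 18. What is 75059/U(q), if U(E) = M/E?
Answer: -150118*I*sqrt(127182)/451 ≈ -1.1871e+5*I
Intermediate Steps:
M = 3*I*sqrt(127182)/94 (M = sqrt(-129 + 51/(-94)) = sqrt(-129 + 51*(-1/94)) = sqrt(-129 - 51/94) = sqrt(-12177/94) = 3*I*sqrt(127182)/94 ≈ 11.382*I)
U(E) = 3*I*sqrt(127182)/(94*E) (U(E) = (3*I*sqrt(127182)/94)/E = 3*I*sqrt(127182)/(94*E))
75059/U(q) = 75059/(((3/94)*I*sqrt(127182)/18)) = 75059/(((3/94)*I*sqrt(127182)*(1/18))) = 75059/((I*sqrt(127182)/564)) = 75059*(-2*I*sqrt(127182)/451) = -150118*I*sqrt(127182)/451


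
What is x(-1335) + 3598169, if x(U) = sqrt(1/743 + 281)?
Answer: 3598169 + 4*sqrt(9695407)/743 ≈ 3.5982e+6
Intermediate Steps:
x(U) = 4*sqrt(9695407)/743 (x(U) = sqrt(1/743 + 281) = sqrt(208784/743) = 4*sqrt(9695407)/743)
x(-1335) + 3598169 = 4*sqrt(9695407)/743 + 3598169 = 3598169 + 4*sqrt(9695407)/743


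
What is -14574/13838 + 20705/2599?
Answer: 124318982/17982481 ≈ 6.9133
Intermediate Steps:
-14574/13838 + 20705/2599 = -14574*1/13838 + 20705*(1/2599) = -7287/6919 + 20705/2599 = 124318982/17982481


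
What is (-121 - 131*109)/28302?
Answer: -2400/4717 ≈ -0.50880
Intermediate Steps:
(-121 - 131*109)/28302 = (-121 - 14279)*(1/28302) = -14400*1/28302 = -2400/4717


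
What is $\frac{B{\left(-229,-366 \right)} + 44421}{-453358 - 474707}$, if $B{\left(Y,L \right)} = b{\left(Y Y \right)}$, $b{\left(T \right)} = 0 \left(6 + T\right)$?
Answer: $- \frac{14807}{309355} \approx -0.047864$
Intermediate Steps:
$b{\left(T \right)} = 0$
$B{\left(Y,L \right)} = 0$
$\frac{B{\left(-229,-366 \right)} + 44421}{-453358 - 474707} = \frac{0 + 44421}{-453358 - 474707} = \frac{44421}{-928065} = 44421 \left(- \frac{1}{928065}\right) = - \frac{14807}{309355}$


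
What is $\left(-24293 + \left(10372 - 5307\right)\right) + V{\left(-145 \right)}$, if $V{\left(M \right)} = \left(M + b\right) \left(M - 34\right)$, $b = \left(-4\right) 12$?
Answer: $15319$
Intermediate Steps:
$b = -48$
$V{\left(M \right)} = \left(-48 + M\right) \left(-34 + M\right)$ ($V{\left(M \right)} = \left(M - 48\right) \left(M - 34\right) = \left(-48 + M\right) \left(-34 + M\right)$)
$\left(-24293 + \left(10372 - 5307\right)\right) + V{\left(-145 \right)} = \left(-24293 + \left(10372 - 5307\right)\right) + \left(1632 + \left(-145\right)^{2} - -11890\right) = \left(-24293 + \left(10372 - 5307\right)\right) + \left(1632 + 21025 + 11890\right) = \left(-24293 + 5065\right) + 34547 = -19228 + 34547 = 15319$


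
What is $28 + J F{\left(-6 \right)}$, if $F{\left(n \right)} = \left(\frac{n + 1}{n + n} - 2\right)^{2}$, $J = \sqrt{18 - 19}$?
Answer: $28 + \frac{361 i}{144} \approx 28.0 + 2.5069 i$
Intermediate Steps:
$J = i$ ($J = \sqrt{-1} = i \approx 1.0 i$)
$F{\left(n \right)} = \left(-2 + \frac{1 + n}{2 n}\right)^{2}$ ($F{\left(n \right)} = \left(\frac{1 + n}{2 n} - 2\right)^{2} = \left(-2 + \frac{1 + n}{2 n}\right)^{2}$)
$28 + J F{\left(-6 \right)} = 28 + i \frac{\left(-1 + 3 \left(-6\right)\right)^{2}}{4 \cdot 36} = 28 + i \frac{1}{4} \cdot \frac{1}{36} \left(-1 - 18\right)^{2} = 28 + i \frac{1}{4} \cdot \frac{1}{36} \left(-19\right)^{2} = 28 + i \frac{1}{4} \cdot \frac{1}{36} \cdot 361 = 28 + i \frac{361}{144} = 28 + \frac{361 i}{144}$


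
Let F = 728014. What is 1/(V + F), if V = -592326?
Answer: 1/135688 ≈ 7.3698e-6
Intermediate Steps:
1/(V + F) = 1/(-592326 + 728014) = 1/135688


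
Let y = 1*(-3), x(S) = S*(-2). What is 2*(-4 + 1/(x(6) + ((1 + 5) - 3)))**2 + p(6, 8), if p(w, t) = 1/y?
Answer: 2711/81 ≈ 33.469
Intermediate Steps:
x(S) = -2*S
y = -3
p(w, t) = -1/3 (p(w, t) = 1/(-3) = -1/3)
2*(-4 + 1/(x(6) + ((1 + 5) - 3)))**2 + p(6, 8) = 2*(-4 + 1/(-2*6 + ((1 + 5) - 3)))**2 - 1/3 = 2*(-4 + 1/(-12 + (6 - 3)))**2 - 1/3 = 2*(-4 + 1/(-12 + 3))**2 - 1/3 = 2*(-4 + 1/(-9))**2 - 1/3 = 2*(-4 - 1/9)**2 - 1/3 = 2*(-37/9)**2 - 1/3 = 2*(1369/81) - 1/3 = 2738/81 - 1/3 = 2711/81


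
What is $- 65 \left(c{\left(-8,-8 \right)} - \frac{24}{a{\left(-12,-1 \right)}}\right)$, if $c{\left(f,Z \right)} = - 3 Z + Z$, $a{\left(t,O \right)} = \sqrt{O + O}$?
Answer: $-1040 - 780 i \sqrt{2} \approx -1040.0 - 1103.1 i$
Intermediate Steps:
$a{\left(t,O \right)} = \sqrt{2} \sqrt{O}$ ($a{\left(t,O \right)} = \sqrt{2 O} = \sqrt{2} \sqrt{O}$)
$c{\left(f,Z \right)} = - 2 Z$
$- 65 \left(c{\left(-8,-8 \right)} - \frac{24}{a{\left(-12,-1 \right)}}\right) = - 65 \left(\left(-2\right) \left(-8\right) - \frac{24}{\sqrt{2} \sqrt{-1}}\right) = - 65 \left(16 - \frac{24}{\sqrt{2} i}\right) = - 65 \left(16 - \frac{24}{i \sqrt{2}}\right) = - 65 \left(16 - 24 \left(- \frac{i \sqrt{2}}{2}\right)\right) = - 65 \left(16 + 12 i \sqrt{2}\right) = -1040 - 780 i \sqrt{2}$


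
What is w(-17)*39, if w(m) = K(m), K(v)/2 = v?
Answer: -1326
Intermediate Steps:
K(v) = 2*v
w(m) = 2*m
w(-17)*39 = (2*(-17))*39 = -34*39 = -1326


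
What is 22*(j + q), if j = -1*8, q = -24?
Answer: -704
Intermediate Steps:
j = -8
22*(j + q) = 22*(-8 - 24) = 22*(-32) = -704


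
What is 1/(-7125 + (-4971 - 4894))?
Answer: -1/16990 ≈ -5.8858e-5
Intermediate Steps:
1/(-7125 + (-4971 - 4894)) = 1/(-7125 - 9865) = 1/(-16990) = -1/16990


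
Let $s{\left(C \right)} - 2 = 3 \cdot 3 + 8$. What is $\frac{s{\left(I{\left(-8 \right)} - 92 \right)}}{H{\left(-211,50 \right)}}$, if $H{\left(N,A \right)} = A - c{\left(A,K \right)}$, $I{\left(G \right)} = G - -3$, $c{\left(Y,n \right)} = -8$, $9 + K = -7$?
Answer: $\frac{19}{58} \approx 0.32759$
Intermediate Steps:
$K = -16$ ($K = -9 - 7 = -16$)
$I{\left(G \right)} = 3 + G$ ($I{\left(G \right)} = G + 3 = 3 + G$)
$H{\left(N,A \right)} = 8 + A$ ($H{\left(N,A \right)} = A - -8 = A + 8 = 8 + A$)
$s{\left(C \right)} = 19$ ($s{\left(C \right)} = 2 + \left(3 \cdot 3 + 8\right) = 2 + \left(9 + 8\right) = 2 + 17 = 19$)
$\frac{s{\left(I{\left(-8 \right)} - 92 \right)}}{H{\left(-211,50 \right)}} = \frac{19}{8 + 50} = \frac{19}{58}$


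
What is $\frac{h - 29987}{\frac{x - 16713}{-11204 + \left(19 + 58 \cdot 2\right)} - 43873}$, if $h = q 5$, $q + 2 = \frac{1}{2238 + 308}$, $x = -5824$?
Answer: $\frac{845365619633}{1236357204200} \approx 0.68375$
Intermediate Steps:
$q = - \frac{5091}{2546}$ ($q = -2 + \frac{1}{2238 + 308} = -2 + \frac{1}{2546} = - \frac{5091}{2546} \approx -1.9996$)
$h = - \frac{25455}{2546}$ ($h = \left(- \frac{5091}{2546}\right) 5 = - \frac{25455}{2546} \approx -9.998$)
$\frac{h - 29987}{\frac{x - 16713}{-11204 + \left(19 + 58 \cdot 2\right)} - 43873} = \frac{- \frac{25455}{2546} - 29987}{\frac{-5824 - 16713}{-11204 + \left(19 + 58 \cdot 2\right)} - 43873} = - \frac{76372357}{2546 \left(- \frac{22537}{-11204 + \left(19 + 116\right)} - 43873\right)} = - \frac{76372357}{2546 \left(- \frac{22537}{-11204 + 135} - 43873\right)} = - \frac{76372357}{2546 \left(- \frac{22537}{-11069} - 43873\right)} = - \frac{76372357}{2546 \left(\left(-22537\right) \left(- \frac{1}{11069}\right) - 43873\right)} = - \frac{76372357}{2546 \left(\frac{22537}{11069} - 43873\right)} = - \frac{76372357}{2546 \left(- \frac{485607700}{11069}\right)} = \left(- \frac{76372357}{2546}\right) \left(- \frac{11069}{485607700}\right) = \frac{845365619633}{1236357204200}$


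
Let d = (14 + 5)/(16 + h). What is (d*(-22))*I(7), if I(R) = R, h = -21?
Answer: 2926/5 ≈ 585.20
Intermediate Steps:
d = -19/5 (d = (14 + 5)/(16 - 21) = 19/(-5) = 19*(-⅕) = -19/5 ≈ -3.8000)
(d*(-22))*I(7) = -19/5*(-22)*7 = (418/5)*7 = 2926/5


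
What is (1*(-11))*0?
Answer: 0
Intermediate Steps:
(1*(-11))*0 = -11*0 = 0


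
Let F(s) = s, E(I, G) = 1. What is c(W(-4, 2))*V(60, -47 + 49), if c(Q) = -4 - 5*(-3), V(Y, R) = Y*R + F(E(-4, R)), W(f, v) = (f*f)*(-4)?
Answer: 1331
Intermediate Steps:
W(f, v) = -4*f**2 (W(f, v) = f**2*(-4) = -4*f**2)
V(Y, R) = 1 + R*Y (V(Y, R) = Y*R + 1 = R*Y + 1 = 1 + R*Y)
c(Q) = 11 (c(Q) = -4 + 15 = 11)
c(W(-4, 2))*V(60, -47 + 49) = 11*(1 + (-47 + 49)*60) = 11*(1 + 2*60) = 11*(1 + 120) = 11*121 = 1331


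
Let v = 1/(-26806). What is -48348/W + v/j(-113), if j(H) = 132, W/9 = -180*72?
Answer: 24750298/59710365 ≈ 0.41451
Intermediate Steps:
W = -116640 (W = 9*(-180*72) = 9*(-12960) = -116640)
v = -1/26806 ≈ -3.7305e-5
-48348/W + v/j(-113) = -48348/(-116640) - 1/26806/132 = -48348*(-1/116640) - 1/26806*1/132 = 1343/3240 - 1/3538392 = 24750298/59710365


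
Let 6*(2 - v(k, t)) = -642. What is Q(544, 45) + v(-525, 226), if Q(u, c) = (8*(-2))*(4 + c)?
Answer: -675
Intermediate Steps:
Q(u, c) = -64 - 16*c (Q(u, c) = -16*(4 + c) = -64 - 16*c)
v(k, t) = 109 (v(k, t) = 2 - ⅙*(-642) = 2 + 107 = 109)
Q(544, 45) + v(-525, 226) = (-64 - 16*45) + 109 = (-64 - 720) + 109 = -784 + 109 = -675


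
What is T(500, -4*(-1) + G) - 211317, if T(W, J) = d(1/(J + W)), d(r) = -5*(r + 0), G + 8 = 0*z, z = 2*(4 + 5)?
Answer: -104813237/496 ≈ -2.1132e+5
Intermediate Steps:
z = 18 (z = 2*9 = 18)
G = -8 (G = -8 + 0*18 = -8 + 0 = -8)
d(r) = -5*r
T(W, J) = -5/(J + W)
T(500, -4*(-1) + G) - 211317 = -5/((-4*(-1) - 8) + 500) - 211317 = -5/((4 - 8) + 500) - 211317 = -5/(-4 + 500) - 211317 = -5/496 - 211317 = -104813237/496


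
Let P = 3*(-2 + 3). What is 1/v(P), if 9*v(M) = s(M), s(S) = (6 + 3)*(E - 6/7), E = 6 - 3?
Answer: 7/15 ≈ 0.46667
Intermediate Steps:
E = 3
P = 3 (P = 3*1 = 3)
s(S) = 135/7 (s(S) = (6 + 3)*(3 - 6/7) = 9*(3 - 6*⅐) = 9*(3 - 6/7) = 9*(15/7) = 135/7)
v(M) = 15/7 (v(M) = (⅑)*(135/7) = 15/7)
1/v(P) = 1/(15/7) = 7/15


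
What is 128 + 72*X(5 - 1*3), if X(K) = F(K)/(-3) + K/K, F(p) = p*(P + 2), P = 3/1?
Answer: -40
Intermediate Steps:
P = 3 (P = 3*1 = 3)
F(p) = 5*p (F(p) = p*(3 + 2) = p*5 = 5*p)
X(K) = 1 - 5*K/3 (X(K) = (5*K)/(-3) + K/K = (5*K)*(-1/3) + 1 = -5*K/3 + 1 = 1 - 5*K/3)
128 + 72*X(5 - 1*3) = 128 + 72*(1 - 5*(5 - 1*3)/3) = 128 + 72*(1 - 5*(5 - 3)/3) = 128 + 72*(1 - 5/3*2) = 128 + 72*(1 - 10/3) = 128 + 72*(-7/3) = 128 - 168 = -40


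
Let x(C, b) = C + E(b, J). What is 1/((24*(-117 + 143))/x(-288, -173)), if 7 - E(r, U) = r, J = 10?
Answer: -9/52 ≈ -0.17308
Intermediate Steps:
E(r, U) = 7 - r
x(C, b) = 7 + C - b (x(C, b) = C + (7 - b) = 7 + C - b)
1/((24*(-117 + 143))/x(-288, -173)) = 1/((24*(-117 + 143))/(7 - 288 - 1*(-173))) = 1/((24*26)/(7 - 288 + 173)) = 1/(624/(-108)) = 1/(624*(-1/108)) = 1/(-52/9) = -9/52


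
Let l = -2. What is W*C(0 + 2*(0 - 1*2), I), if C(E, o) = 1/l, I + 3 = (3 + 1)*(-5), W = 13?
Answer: -13/2 ≈ -6.5000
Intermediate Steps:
I = -23 (I = -3 + (3 + 1)*(-5) = -3 + 4*(-5) = -3 - 20 = -23)
C(E, o) = -½ (C(E, o) = 1/(-2) = -½)
W*C(0 + 2*(0 - 1*2), I) = 13*(-½) = -13/2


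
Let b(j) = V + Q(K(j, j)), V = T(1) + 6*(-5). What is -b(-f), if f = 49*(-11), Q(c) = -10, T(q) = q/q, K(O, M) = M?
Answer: 39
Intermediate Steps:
T(q) = 1
f = -539
V = -29 (V = 1 + 6*(-5) = 1 - 30 = -29)
b(j) = -39 (b(j) = -29 - 10 = -39)
-b(-f) = -1*(-39) = 39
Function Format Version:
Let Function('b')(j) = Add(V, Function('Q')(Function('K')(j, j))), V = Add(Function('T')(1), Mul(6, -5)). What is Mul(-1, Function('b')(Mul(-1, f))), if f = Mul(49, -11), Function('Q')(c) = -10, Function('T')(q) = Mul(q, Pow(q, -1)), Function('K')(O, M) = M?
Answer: 39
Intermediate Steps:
Function('T')(q) = 1
f = -539
V = -29 (V = Add(1, Mul(6, -5)) = Add(1, -30) = -29)
Function('b')(j) = -39 (Function('b')(j) = Add(-29, -10) = -39)
Mul(-1, Function('b')(Mul(-1, f))) = Mul(-1, -39) = 39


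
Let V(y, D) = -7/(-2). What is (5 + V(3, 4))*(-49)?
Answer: -833/2 ≈ -416.50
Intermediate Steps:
V(y, D) = 7/2 (V(y, D) = -7*(-½) = 7/2)
(5 + V(3, 4))*(-49) = (5 + 7/2)*(-49) = (17/2)*(-49) = -833/2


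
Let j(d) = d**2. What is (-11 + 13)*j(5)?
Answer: 50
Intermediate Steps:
(-11 + 13)*j(5) = (-11 + 13)*5**2 = 2*25 = 50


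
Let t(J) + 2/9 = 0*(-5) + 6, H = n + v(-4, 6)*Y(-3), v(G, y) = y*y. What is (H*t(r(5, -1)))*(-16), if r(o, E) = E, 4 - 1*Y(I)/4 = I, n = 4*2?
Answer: -845312/9 ≈ -93924.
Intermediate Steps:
n = 8
Y(I) = 16 - 4*I
v(G, y) = y**2
H = 1016 (H = 8 + 6**2*(16 - 4*(-3)) = 8 + 36*(16 + 12) = 8 + 36*28 = 8 + 1008 = 1016)
t(J) = 52/9 (t(J) = -2/9 + (0*(-5) + 6) = -2/9 + (0 + 6) = -2/9 + 6 = 52/9)
(H*t(r(5, -1)))*(-16) = (1016*(52/9))*(-16) = (52832/9)*(-16) = -845312/9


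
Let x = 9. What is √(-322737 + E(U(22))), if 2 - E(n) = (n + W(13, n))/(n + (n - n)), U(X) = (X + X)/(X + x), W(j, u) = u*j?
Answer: 3*I*√35861 ≈ 568.11*I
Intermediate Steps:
W(j, u) = j*u
U(X) = 2*X/(9 + X) (U(X) = (X + X)/(X + 9) = (2*X)/(9 + X) = 2*X/(9 + X))
E(n) = -12 (E(n) = 2 - (n + 13*n)/(n + (n - n)) = 2 - 14*n/(n + 0) = 2 - 14*n/n = 2 - 1*14 = 2 - 14 = -12)
√(-322737 + E(U(22))) = √(-322737 - 12) = √(-322749) = 3*I*√35861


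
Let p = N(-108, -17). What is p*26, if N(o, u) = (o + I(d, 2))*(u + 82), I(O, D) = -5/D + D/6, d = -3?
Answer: -558545/3 ≈ -1.8618e+5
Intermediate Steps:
I(O, D) = -5/D + D/6 (I(O, D) = -5/D + D*(⅙) = -5/D + D/6)
N(o, u) = (82 + u)*(-13/6 + o) (N(o, u) = (o + (-5/2 + (⅙)*2))*(u + 82) = (o + (-5*½ + ⅓))*(82 + u) = (o + (-5/2 + ⅓))*(82 + u) = (o - 13/6)*(82 + u) = (-13/6 + o)*(82 + u) = (82 + u)*(-13/6 + o))
p = -42965/6 (p = -533/3 + 82*(-108) - 13/6*(-17) - 108*(-17) = -533/3 - 8856 + 221/6 + 1836 = -42965/6 ≈ -7160.8)
p*26 = -42965/6*26 = -558545/3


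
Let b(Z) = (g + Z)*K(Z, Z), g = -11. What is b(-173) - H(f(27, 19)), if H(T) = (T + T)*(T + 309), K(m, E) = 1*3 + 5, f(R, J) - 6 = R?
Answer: -24044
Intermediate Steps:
f(R, J) = 6 + R
K(m, E) = 8 (K(m, E) = 3 + 5 = 8)
H(T) = 2*T*(309 + T) (H(T) = (2*T)*(309 + T) = 2*T*(309 + T))
b(Z) = -88 + 8*Z (b(Z) = (-11 + Z)*8 = -88 + 8*Z)
b(-173) - H(f(27, 19)) = (-88 + 8*(-173)) - 2*(6 + 27)*(309 + (6 + 27)) = (-88 - 1384) - 2*33*(309 + 33) = -1472 - 2*33*342 = -1472 - 1*22572 = -1472 - 22572 = -24044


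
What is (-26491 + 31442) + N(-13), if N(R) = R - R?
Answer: 4951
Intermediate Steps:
N(R) = 0
(-26491 + 31442) + N(-13) = (-26491 + 31442) + 0 = 4951 + 0 = 4951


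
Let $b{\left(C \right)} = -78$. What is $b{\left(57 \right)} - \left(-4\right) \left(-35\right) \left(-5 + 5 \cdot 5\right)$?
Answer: $-2878$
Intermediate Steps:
$b{\left(57 \right)} - \left(-4\right) \left(-35\right) \left(-5 + 5 \cdot 5\right) = -78 - \left(-4\right) \left(-35\right) \left(-5 + 5 \cdot 5\right) = -78 - 140 \left(-5 + 25\right) = -78 - 140 \cdot 20 = -78 - 2800 = -2878$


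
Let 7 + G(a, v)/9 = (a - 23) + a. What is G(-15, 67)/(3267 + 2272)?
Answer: -540/5539 ≈ -0.097491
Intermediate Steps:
G(a, v) = -270 + 18*a (G(a, v) = -63 + 9*((a - 23) + a) = -63 + 9*((-23 + a) + a) = -63 + 9*(-23 + 2*a) = -63 + (-207 + 18*a) = -270 + 18*a)
G(-15, 67)/(3267 + 2272) = (-270 + 18*(-15))/(3267 + 2272) = (-270 - 270)/5539 = -540*1/5539 = -540/5539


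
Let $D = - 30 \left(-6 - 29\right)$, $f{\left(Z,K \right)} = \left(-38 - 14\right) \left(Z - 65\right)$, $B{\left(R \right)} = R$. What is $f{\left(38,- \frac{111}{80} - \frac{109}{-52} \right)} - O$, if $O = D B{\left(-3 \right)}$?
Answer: $4554$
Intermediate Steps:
$f{\left(Z,K \right)} = 3380 - 52 Z$ ($f{\left(Z,K \right)} = - 52 \left(-65 + Z\right) = 3380 - 52 Z$)
$D = 1050$ ($D = \left(-30\right) \left(-35\right) = 1050$)
$O = -3150$ ($O = 1050 \left(-3\right) = -3150$)
$f{\left(38,- \frac{111}{80} - \frac{109}{-52} \right)} - O = \left(3380 - 1976\right) - -3150 = \left(3380 - 1976\right) + 3150 = 1404 + 3150 = 4554$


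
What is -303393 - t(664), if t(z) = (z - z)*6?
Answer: -303393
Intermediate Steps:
t(z) = 0 (t(z) = 0*6 = 0)
-303393 - t(664) = -303393 - 1*0 = -303393 + 0 = -303393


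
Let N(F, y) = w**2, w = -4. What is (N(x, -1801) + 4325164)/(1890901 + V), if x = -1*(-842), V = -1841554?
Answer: 4325180/49347 ≈ 87.648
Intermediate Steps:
x = 842
N(F, y) = 16 (N(F, y) = (-4)**2 = 16)
(N(x, -1801) + 4325164)/(1890901 + V) = (16 + 4325164)/(1890901 - 1841554) = 4325180/49347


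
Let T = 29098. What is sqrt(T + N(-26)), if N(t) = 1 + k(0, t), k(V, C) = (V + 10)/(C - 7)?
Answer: sqrt(31688481)/33 ≈ 170.58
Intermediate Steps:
k(V, C) = (10 + V)/(-7 + C)
N(t) = 1 + 10/(-7 + t) (N(t) = 1 + (10 + 0)/(-7 + t) = 1 + 10/(-7 + t))
sqrt(T + N(-26)) = sqrt(29098 + (3 - 26)/(-7 - 26)) = sqrt(29098 - 23/(-33)) = sqrt(29098 - 1/33*(-23)) = sqrt(29098 + 23/33) = sqrt(960257/33) = sqrt(31688481)/33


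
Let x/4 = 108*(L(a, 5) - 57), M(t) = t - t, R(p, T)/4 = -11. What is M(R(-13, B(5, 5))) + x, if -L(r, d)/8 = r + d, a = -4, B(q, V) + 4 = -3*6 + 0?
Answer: -28080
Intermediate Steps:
B(q, V) = -22 (B(q, V) = -4 + (-3*6 + 0) = -4 + (-18 + 0) = -4 - 18 = -22)
R(p, T) = -44 (R(p, T) = 4*(-11) = -44)
M(t) = 0
L(r, d) = -8*d - 8*r (L(r, d) = -8*(r + d) = -8*(d + r) = -8*d - 8*r)
x = -28080 (x = 4*(108*((-8*5 - 8*(-4)) - 57)) = 4*(108*((-40 + 32) - 57)) = 4*(108*(-8 - 57)) = 4*(108*(-65)) = 4*(-7020) = -28080)
M(R(-13, B(5, 5))) + x = 0 - 28080 = -28080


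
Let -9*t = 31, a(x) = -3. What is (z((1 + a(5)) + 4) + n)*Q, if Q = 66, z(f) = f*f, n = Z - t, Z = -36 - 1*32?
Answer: -11990/3 ≈ -3996.7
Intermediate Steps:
Z = -68 (Z = -36 - 32 = -68)
t = -31/9 (t = -⅑*31 = -31/9 ≈ -3.4444)
n = -581/9 (n = -68 - 1*(-31/9) = -68 + 31/9 = -581/9 ≈ -64.556)
z(f) = f²
(z((1 + a(5)) + 4) + n)*Q = (((1 - 3) + 4)² - 581/9)*66 = ((-2 + 4)² - 581/9)*66 = (2² - 581/9)*66 = (4 - 581/9)*66 = -545/9*66 = -11990/3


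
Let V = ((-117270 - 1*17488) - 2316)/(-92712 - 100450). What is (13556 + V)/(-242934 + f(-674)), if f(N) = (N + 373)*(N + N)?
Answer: 1309320573/15724738934 ≈ 0.083265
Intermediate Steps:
f(N) = 2*N*(373 + N) (f(N) = (373 + N)*(2*N) = 2*N*(373 + N))
V = 68537/96581 (V = ((-117270 - 17488) - 2316)/(-193162) = (-134758 - 2316)*(-1/193162) = -137074*(-1/193162) = 68537/96581 ≈ 0.70963)
(13556 + V)/(-242934 + f(-674)) = (13556 + 68537/96581)/(-242934 + 2*(-674)*(373 - 674)) = 1309320573/(96581*(-242934 + 2*(-674)*(-301))) = 1309320573/(96581*(-242934 + 405748)) = (1309320573/96581)/162814 = (1309320573/96581)*(1/162814) = 1309320573/15724738934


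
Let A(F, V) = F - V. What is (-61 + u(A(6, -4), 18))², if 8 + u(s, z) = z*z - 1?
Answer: 64516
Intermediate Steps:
u(s, z) = -9 + z² (u(s, z) = -8 + (z*z - 1) = -8 + (z² - 1) = -8 + (-1 + z²) = -9 + z²)
(-61 + u(A(6, -4), 18))² = (-61 + (-9 + 18²))² = (-61 + (-9 + 324))² = (-61 + 315)² = 254² = 64516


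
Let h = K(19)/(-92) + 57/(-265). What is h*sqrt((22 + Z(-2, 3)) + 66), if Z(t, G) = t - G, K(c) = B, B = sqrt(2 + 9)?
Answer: sqrt(83)*(-5244 - 265*sqrt(11))/24380 ≈ -2.2880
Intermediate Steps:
B = sqrt(11) ≈ 3.3166
K(c) = sqrt(11)
h = -57/265 - sqrt(11)/92 (h = sqrt(11)/(-92) + 57/(-265) = sqrt(11)*(-1/92) + 57*(-1/265) = -sqrt(11)/92 - 57/265 = -57/265 - sqrt(11)/92 ≈ -0.25114)
h*sqrt((22 + Z(-2, 3)) + 66) = (-57/265 - sqrt(11)/92)*sqrt((22 + (-2 - 1*3)) + 66) = (-57/265 - sqrt(11)/92)*sqrt((22 + (-2 - 3)) + 66) = (-57/265 - sqrt(11)/92)*sqrt((22 - 5) + 66) = (-57/265 - sqrt(11)/92)*sqrt(17 + 66) = (-57/265 - sqrt(11)/92)*sqrt(83) = sqrt(83)*(-57/265 - sqrt(11)/92)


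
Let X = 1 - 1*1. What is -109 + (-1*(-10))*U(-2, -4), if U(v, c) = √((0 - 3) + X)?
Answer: -109 + 10*I*√3 ≈ -109.0 + 17.32*I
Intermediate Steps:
X = 0 (X = 1 - 1 = 0)
U(v, c) = I*√3 (U(v, c) = √((0 - 3) + 0) = √(-3 + 0) = √(-3) = I*√3)
-109 + (-1*(-10))*U(-2, -4) = -109 + (-1*(-10))*(I*√3) = -109 + 10*(I*√3) = -109 + 10*I*√3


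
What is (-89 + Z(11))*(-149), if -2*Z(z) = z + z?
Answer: 14900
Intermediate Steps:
Z(z) = -z (Z(z) = -(z + z)/2 = -z)
(-89 + Z(11))*(-149) = (-89 - 1*11)*(-149) = (-89 - 11)*(-149) = -100*(-149) = 14900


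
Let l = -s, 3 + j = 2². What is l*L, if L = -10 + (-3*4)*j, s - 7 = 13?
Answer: 440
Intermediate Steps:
j = 1 (j = -3 + 2² = -3 + 4 = 1)
s = 20 (s = 7 + 13 = 20)
l = -20 (l = -1*20 = -20)
L = -22 (L = -10 - 3*4*1 = -10 - 12*1 = -10 - 12 = -22)
l*L = -20*(-22) = 440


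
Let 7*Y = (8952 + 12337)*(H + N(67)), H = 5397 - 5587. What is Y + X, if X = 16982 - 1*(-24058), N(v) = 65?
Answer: -2373845/7 ≈ -3.3912e+5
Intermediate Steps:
H = -190
Y = -2661125/7 (Y = ((8952 + 12337)*(-190 + 65))/7 = (21289*(-125))/7 = (⅐)*(-2661125) = -2661125/7 ≈ -3.8016e+5)
X = 41040 (X = 16982 + 24058 = 41040)
Y + X = -2661125/7 + 41040 = -2373845/7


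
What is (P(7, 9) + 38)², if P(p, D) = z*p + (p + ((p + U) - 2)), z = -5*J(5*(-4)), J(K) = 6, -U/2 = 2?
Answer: 26896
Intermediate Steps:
U = -4 (U = -2*2 = -4)
z = -30 (z = -5*6 = -30)
P(p, D) = -6 - 28*p (P(p, D) = -30*p + (p + ((p - 4) - 2)) = -30*p + (p + ((-4 + p) - 2)) = -30*p + (p + (-6 + p)) = -30*p + (-6 + 2*p) = -6 - 28*p)
(P(7, 9) + 38)² = ((-6 - 28*7) + 38)² = ((-6 - 196) + 38)² = (-202 + 38)² = (-164)² = 26896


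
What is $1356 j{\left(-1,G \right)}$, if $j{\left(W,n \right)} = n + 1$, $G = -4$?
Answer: $-4068$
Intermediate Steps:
$j{\left(W,n \right)} = 1 + n$
$1356 j{\left(-1,G \right)} = 1356 \left(1 - 4\right) = 1356 \left(-3\right) = -4068$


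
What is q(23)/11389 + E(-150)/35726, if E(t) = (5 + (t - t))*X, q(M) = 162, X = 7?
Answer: 6186227/406883414 ≈ 0.015204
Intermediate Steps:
E(t) = 35 (E(t) = (5 + (t - t))*7 = (5 + 0)*7 = 5*7 = 35)
q(23)/11389 + E(-150)/35726 = 162/11389 + 35/35726 = 6186227/406883414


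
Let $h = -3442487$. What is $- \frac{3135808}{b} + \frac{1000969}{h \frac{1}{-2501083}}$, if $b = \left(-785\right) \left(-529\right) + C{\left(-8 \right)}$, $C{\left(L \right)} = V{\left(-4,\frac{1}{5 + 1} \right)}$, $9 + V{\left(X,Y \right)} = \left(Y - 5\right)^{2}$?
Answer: $\frac{37427176994589085483}{51465376871759} \approx 7.2723 \cdot 10^{5}$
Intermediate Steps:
$V{\left(X,Y \right)} = -9 + \left(-5 + Y\right)^{2}$ ($V{\left(X,Y \right)} = -9 + \left(Y - 5\right)^{2} = -9 + \left(-5 + Y\right)^{2}$)
$C{\left(L \right)} = \frac{517}{36}$ ($C{\left(L \right)} = -9 + \left(-5 + \frac{1}{5 + 1}\right)^{2} = -9 + \left(-5 + \frac{1}{6}\right)^{2} = -9 + \left(- \frac{29}{6}\right)^{2} = -9 + \frac{841}{36} = \frac{517}{36}$)
$b = \frac{14950057}{36}$ ($b = \left(-785\right) \left(-529\right) + \frac{517}{36} = 415265 + \frac{517}{36} = \frac{14950057}{36} \approx 4.1528 \cdot 10^{5}$)
$- \frac{3135808}{b} + \frac{1000969}{h \frac{1}{-2501083}} = - \frac{3135808}{\frac{14950057}{36}} + \frac{1000969}{\left(-3442487\right) \frac{1}{-2501083}} = \left(-3135808\right) \frac{36}{14950057} + \frac{1000969}{\left(-3442487\right) \left(- \frac{1}{2501083}\right)} = - \frac{112889088}{14950057} + \frac{1000969}{\frac{3442487}{2501083}} = - \frac{112889088}{14950057} + 1000969 \cdot \frac{2501083}{3442487} = - \frac{112889088}{14950057} + \frac{2503506549427}{3442487} = \frac{37427176994589085483}{51465376871759}$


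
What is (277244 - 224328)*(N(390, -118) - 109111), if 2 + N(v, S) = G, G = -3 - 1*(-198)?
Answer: -5763504888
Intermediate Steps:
G = 195 (G = -3 + 198 = 195)
N(v, S) = 193 (N(v, S) = -2 + 195 = 193)
(277244 - 224328)*(N(390, -118) - 109111) = (277244 - 224328)*(193 - 109111) = 52916*(-108918) = -5763504888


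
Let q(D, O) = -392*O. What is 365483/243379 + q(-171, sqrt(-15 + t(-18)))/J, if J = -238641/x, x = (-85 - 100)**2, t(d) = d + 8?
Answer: 365483/243379 + 67081000*I/238641 ≈ 1.5017 + 281.1*I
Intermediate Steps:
t(d) = 8 + d
x = 34225 (x = (-185)**2 = 34225)
J = -238641/34225 ≈ -6.9727
365483/243379 + q(-171, sqrt(-15 + t(-18)))/J = 365483/243379 + (-392*sqrt(-15 + (8 - 18)))/(-238641/34225) = 365483*(1/243379) - 392*sqrt(-15 - 10)*(-34225/238641) = 365483/243379 - 1960*I*(-34225/238641) = 365483/243379 + 67081000*I/238641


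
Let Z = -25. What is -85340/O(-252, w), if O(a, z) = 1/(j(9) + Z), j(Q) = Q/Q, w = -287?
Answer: 2048160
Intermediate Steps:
j(Q) = 1
O(a, z) = -1/24 (O(a, z) = 1/(1 - 25) = 1/(-24) = -1/24)
-85340/O(-252, w) = -85340/(-1/24) = -85340*(-24) = 2048160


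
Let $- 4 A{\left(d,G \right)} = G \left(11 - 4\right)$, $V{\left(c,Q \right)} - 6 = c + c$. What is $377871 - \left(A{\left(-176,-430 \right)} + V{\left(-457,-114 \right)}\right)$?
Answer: $\frac{756053}{2} \approx 3.7803 \cdot 10^{5}$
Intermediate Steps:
$V{\left(c,Q \right)} = 6 + 2 c$ ($V{\left(c,Q \right)} = 6 + \left(c + c\right) = 6 + 2 c$)
$A{\left(d,G \right)} = - \frac{7 G}{4}$ ($A{\left(d,G \right)} = - \frac{G \left(11 - 4\right)}{4} = - \frac{G 7}{4} = - \frac{7 G}{4}$)
$377871 - \left(A{\left(-176,-430 \right)} + V{\left(-457,-114 \right)}\right) = 377871 - \left(\left(- \frac{7}{4}\right) \left(-430\right) + \left(6 + 2 \left(-457\right)\right)\right) = 377871 - \left(\frac{1505}{2} + \left(6 - 914\right)\right) = 377871 - \left(\frac{1505}{2} - 908\right) = 377871 - - \frac{311}{2} = 377871 + \frac{311}{2} = \frac{756053}{2}$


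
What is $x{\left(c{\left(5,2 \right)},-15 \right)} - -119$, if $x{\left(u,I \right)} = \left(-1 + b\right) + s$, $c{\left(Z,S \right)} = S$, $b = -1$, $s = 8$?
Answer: $125$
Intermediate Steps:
$x{\left(u,I \right)} = 6$ ($x{\left(u,I \right)} = \left(-1 - 1\right) + 8 = -2 + 8 = 6$)
$x{\left(c{\left(5,2 \right)},-15 \right)} - -119 = 6 - -119 = 6 + 119 = 125$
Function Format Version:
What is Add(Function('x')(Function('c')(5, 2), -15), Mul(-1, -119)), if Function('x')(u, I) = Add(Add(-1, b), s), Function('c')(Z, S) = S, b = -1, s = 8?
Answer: 125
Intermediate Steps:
Function('x')(u, I) = 6 (Function('x')(u, I) = Add(Add(-1, -1), 8) = Add(-2, 8) = 6)
Add(Function('x')(Function('c')(5, 2), -15), Mul(-1, -119)) = Add(6, Mul(-1, -119)) = Add(6, 119) = 125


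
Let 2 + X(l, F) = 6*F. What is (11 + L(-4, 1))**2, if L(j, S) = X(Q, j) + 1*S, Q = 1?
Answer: 196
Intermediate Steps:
X(l, F) = -2 + 6*F
L(j, S) = -2 + S + 6*j (L(j, S) = (-2 + 6*j) + 1*S = (-2 + 6*j) + S = -2 + S + 6*j)
(11 + L(-4, 1))**2 = (11 + (-2 + 1 + 6*(-4)))**2 = (11 + (-2 + 1 - 24))**2 = (11 - 25)**2 = (-14)**2 = 196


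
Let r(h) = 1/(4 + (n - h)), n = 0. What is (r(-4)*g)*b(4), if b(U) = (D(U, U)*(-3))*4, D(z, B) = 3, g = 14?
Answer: -63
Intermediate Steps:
r(h) = 1/(4 - h) (r(h) = 1/(4 + (0 - h)) = 1/(4 - h))
b(U) = -36 (b(U) = (3*(-3))*4 = -9*4 = -36)
(r(-4)*g)*b(4) = (14/(4 - 1*(-4)))*(-36) = (14/(4 + 4))*(-36) = (14/8)*(-36) = ((⅛)*14)*(-36) = (7/4)*(-36) = -63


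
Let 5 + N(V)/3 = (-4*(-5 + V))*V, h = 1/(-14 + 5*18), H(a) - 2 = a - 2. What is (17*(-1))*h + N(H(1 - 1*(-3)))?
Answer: 2491/76 ≈ 32.776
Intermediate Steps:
H(a) = a (H(a) = 2 + (a - 2) = 2 + (-2 + a) = a)
h = 1/76 (h = 1/(-14 + 90) = 1/76 ≈ 0.013158)
N(V) = -15 + 3*V*(20 - 4*V) (N(V) = -15 + 3*((-4*(-5 + V))*V) = -15 + 3*((20 - 4*V)*V) = -15 + 3*(V*(20 - 4*V)) = -15 + 3*V*(20 - 4*V))
(17*(-1))*h + N(H(1 - 1*(-3))) = (17*(-1))*(1/76) + (-15 - 12*(1 - 1*(-3))² + 60*(1 - 1*(-3))) = -17*1/76 + (-15 - 12*(1 + 3)² + 60*(1 + 3)) = -17/76 + (-15 - 12*4² + 60*4) = -17/76 + (-15 - 12*16 + 240) = -17/76 + (-15 - 192 + 240) = -17/76 + 33 = 2491/76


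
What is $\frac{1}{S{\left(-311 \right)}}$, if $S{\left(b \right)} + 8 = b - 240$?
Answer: $- \frac{1}{559} \approx -0.0017889$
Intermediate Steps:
$S{\left(b \right)} = -248 + b$ ($S{\left(b \right)} = -8 + \left(b - 240\right) = -8 + \left(-240 + b\right) = -248 + b$)
$\frac{1}{S{\left(-311 \right)}} = \frac{1}{-248 - 311} = \frac{1}{-559} = - \frac{1}{559}$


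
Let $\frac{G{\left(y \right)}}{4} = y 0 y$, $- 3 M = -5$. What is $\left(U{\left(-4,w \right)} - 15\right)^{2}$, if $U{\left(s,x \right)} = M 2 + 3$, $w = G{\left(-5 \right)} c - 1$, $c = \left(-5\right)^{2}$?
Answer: $\frac{676}{9} \approx 75.111$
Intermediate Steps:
$c = 25$
$M = \frac{5}{3}$ ($M = \left(- \frac{1}{3}\right) \left(-5\right) = \frac{5}{3} \approx 1.6667$)
$G{\left(y \right)} = 0$ ($G{\left(y \right)} = 4 y 0 y = 4 \cdot 0 y = 4 \cdot 0 = 0$)
$w = -1$ ($w = 0 \cdot 25 - 1 = 0 - 1 = -1$)
$U{\left(s,x \right)} = \frac{19}{3}$ ($U{\left(s,x \right)} = \frac{5}{3} \cdot 2 + 3 = \frac{10}{3} + 3 = \frac{19}{3}$)
$\left(U{\left(-4,w \right)} - 15\right)^{2} = \left(\frac{19}{3} - 15\right)^{2} = \left(- \frac{26}{3}\right)^{2} = \frac{676}{9}$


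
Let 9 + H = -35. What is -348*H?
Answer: 15312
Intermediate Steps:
H = -44 (H = -9 - 35 = -44)
-348*H = -348*(-44) = 15312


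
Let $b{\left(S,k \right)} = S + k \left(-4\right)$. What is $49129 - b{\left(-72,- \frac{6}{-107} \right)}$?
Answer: $\frac{5264531}{107} \approx 49201.0$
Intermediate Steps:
$b{\left(S,k \right)} = S - 4 k$
$49129 - b{\left(-72,- \frac{6}{-107} \right)} = 49129 - \left(-72 - 4 \left(- \frac{6}{-107}\right)\right) = 49129 - \left(-72 - 4 \left(\left(-6\right) \left(- \frac{1}{107}\right)\right)\right) = 49129 - \left(-72 - \frac{24}{107}\right) = 49129 - - \frac{7728}{107} = 49129 + \frac{7728}{107} = \frac{5264531}{107}$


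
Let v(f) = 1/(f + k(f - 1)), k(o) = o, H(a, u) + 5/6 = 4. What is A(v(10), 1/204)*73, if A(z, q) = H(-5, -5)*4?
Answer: 2774/3 ≈ 924.67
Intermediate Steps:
H(a, u) = 19/6 (H(a, u) = -⅚ + 4 = 19/6)
v(f) = 1/(-1 + 2*f) (v(f) = 1/(f + (f - 1)) = 1/(f + (-1 + f)) = 1/(-1 + 2*f))
A(z, q) = 38/3 (A(z, q) = (19/6)*4 = 38/3)
A(v(10), 1/204)*73 = (38/3)*73 = 2774/3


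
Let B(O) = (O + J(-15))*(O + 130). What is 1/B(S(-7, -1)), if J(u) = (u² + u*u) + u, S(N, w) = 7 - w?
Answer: 1/61134 ≈ 1.6358e-5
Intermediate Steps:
J(u) = u + 2*u² (J(u) = (u² + u²) + u = 2*u² + u = u + 2*u²)
B(O) = (130 + O)*(435 + O) (B(O) = (O - 15*(1 + 2*(-15)))*(O + 130) = (O - 15*(1 - 30))*(130 + O) = (O - 15*(-29))*(130 + O) = (O + 435)*(130 + O) = (435 + O)*(130 + O) = (130 + O)*(435 + O))
1/B(S(-7, -1)) = 1/(56550 + (7 - 1*(-1))² + 565*(7 - 1*(-1))) = 1/(56550 + (7 + 1)² + 565*(7 + 1)) = 1/(56550 + 8² + 565*8) = 1/(56550 + 64 + 4520) = 1/61134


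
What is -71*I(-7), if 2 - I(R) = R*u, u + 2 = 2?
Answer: -142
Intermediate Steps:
u = 0 (u = -2 + 2 = 0)
I(R) = 2 (I(R) = 2 - R*0 = 2 - 1*0 = 2 + 0 = 2)
-71*I(-7) = -71*2 = -142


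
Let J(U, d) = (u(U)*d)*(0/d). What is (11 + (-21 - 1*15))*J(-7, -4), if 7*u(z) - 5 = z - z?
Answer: 0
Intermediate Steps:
u(z) = 5/7 (u(z) = 5/7 + (z - z)/7 = 5/7 + (⅐)*0 = 5/7 + 0 = 5/7)
J(U, d) = 0 (J(U, d) = (5*d/7)*(0/d) = (5*d/7)*0 = 0)
(11 + (-21 - 1*15))*J(-7, -4) = (11 + (-21 - 1*15))*0 = (11 + (-21 - 15))*0 = (11 - 36)*0 = -25*0 = 0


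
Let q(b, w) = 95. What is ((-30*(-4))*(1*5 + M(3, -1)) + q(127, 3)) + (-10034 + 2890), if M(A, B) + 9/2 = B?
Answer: -7109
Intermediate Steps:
M(A, B) = -9/2 + B
((-30*(-4))*(1*5 + M(3, -1)) + q(127, 3)) + (-10034 + 2890) = ((-30*(-4))*(1*5 + (-9/2 - 1)) + 95) + (-10034 + 2890) = (120*(5 - 11/2) + 95) - 7144 = (120*(-½) + 95) - 7144 = (-60 + 95) - 7144 = 35 - 7144 = -7109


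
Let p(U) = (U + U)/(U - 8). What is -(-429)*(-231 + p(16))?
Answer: -97383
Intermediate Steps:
p(U) = 2*U/(-8 + U) (p(U) = (2*U)/(-8 + U) = 2*U/(-8 + U))
-(-429)*(-231 + p(16)) = -(-429)*(-231 + 2*16/(-8 + 16)) = -(-429)*(-231 + 2*16/8) = -(-429)*(-231 + 2*16*(⅛)) = -(-429)*(-231 + 4) = -(-429)*(-227) = -1*97383 = -97383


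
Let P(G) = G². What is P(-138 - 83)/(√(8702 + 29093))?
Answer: 48841*√37795/37795 ≈ 251.23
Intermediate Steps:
P(-138 - 83)/(√(8702 + 29093)) = (-138 - 83)²/(√(8702 + 29093)) = (-221)²/(√37795) = 48841*(√37795/37795) = 48841*√37795/37795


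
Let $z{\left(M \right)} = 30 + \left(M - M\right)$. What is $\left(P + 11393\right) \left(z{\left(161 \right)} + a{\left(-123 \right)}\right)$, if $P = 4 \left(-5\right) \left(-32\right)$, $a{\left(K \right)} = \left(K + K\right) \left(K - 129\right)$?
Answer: $746310726$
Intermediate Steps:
$a{\left(K \right)} = 2 K \left(-129 + K\right)$
$z{\left(M \right)} = 30$ ($z{\left(M \right)} = 30 + 0 = 30$)
$P = 640$ ($P = \left(-20\right) \left(-32\right) = 640$)
$\left(P + 11393\right) \left(z{\left(161 \right)} + a{\left(-123 \right)}\right) = \left(640 + 11393\right) \left(30 + 2 \left(-123\right) \left(-129 - 123\right)\right) = 12033 \left(30 + 2 \left(-123\right) \left(-252\right)\right) = 12033 \left(30 + 61992\right) = 12033 \cdot 62022 = 746310726$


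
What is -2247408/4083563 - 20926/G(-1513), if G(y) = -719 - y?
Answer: -43618540645/1621174511 ≈ -26.906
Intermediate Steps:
-2247408/4083563 - 20926/G(-1513) = -2247408/4083563 - 20926/(-719 - 1*(-1513)) = -2247408*1/4083563 - 20926/(-719 + 1513) = -2247408/4083563 - 20926/794 = -2247408/4083563 - 20926*1/794 = -2247408/4083563 - 10463/397 = -43618540645/1621174511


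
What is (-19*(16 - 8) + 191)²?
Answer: 1521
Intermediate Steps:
(-19*(16 - 8) + 191)² = (-19*8 + 191)² = (-152 + 191)² = 39² = 1521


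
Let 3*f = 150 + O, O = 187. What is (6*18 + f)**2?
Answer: 436921/9 ≈ 48547.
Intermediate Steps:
f = 337/3 (f = (150 + 187)/3 = (1/3)*337 = 337/3 ≈ 112.33)
(6*18 + f)**2 = (6*18 + 337/3)**2 = (108 + 337/3)**2 = (661/3)**2 = 436921/9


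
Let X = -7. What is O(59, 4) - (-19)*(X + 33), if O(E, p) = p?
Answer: 498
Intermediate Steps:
O(59, 4) - (-19)*(X + 33) = 4 - (-19)*(-7 + 33) = 4 - (-19)*26 = 4 - 1*(-494) = 4 + 494 = 498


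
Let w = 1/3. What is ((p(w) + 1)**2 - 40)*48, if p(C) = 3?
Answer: -1152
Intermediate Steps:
w = 1/3 ≈ 0.33333
((p(w) + 1)**2 - 40)*48 = ((3 + 1)**2 - 40)*48 = (4**2 - 40)*48 = (16 - 40)*48 = -24*48 = -1152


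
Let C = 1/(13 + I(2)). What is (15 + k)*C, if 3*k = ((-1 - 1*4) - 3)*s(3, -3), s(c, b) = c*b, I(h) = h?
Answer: 13/5 ≈ 2.6000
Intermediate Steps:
s(c, b) = b*c
C = 1/15 (C = 1/(13 + 2) = 1/15 ≈ 0.066667)
k = 24 (k = (((-1 - 1*4) - 3)*(-3*3))/3 = (((-1 - 4) - 3)*(-9))/3 = ((-5 - 3)*(-9))/3 = (-8*(-9))/3 = (⅓)*72 = 24)
(15 + k)*C = (15 + 24)*(1/15) = 39*(1/15) = 13/5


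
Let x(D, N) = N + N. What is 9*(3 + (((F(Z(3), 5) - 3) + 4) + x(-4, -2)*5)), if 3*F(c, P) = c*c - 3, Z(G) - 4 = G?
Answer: -6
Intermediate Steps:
x(D, N) = 2*N
Z(G) = 4 + G
F(c, P) = -1 + c²/3 (F(c, P) = (c*c - 3)/3 = (c² - 3)/3 = (-3 + c²)/3 = -1 + c²/3)
9*(3 + (((F(Z(3), 5) - 3) + 4) + x(-4, -2)*5)) = 9*(3 + ((((-1 + (4 + 3)²/3) - 3) + 4) + (2*(-2))*5)) = 9*(3 + ((((-1 + (⅓)*7²) - 3) + 4) - 4*5)) = 9*(3 + ((((-1 + (⅓)*49) - 3) + 4) - 20)) = 9*(3 + ((((-1 + 49/3) - 3) + 4) - 20)) = 9*(3 + (((46/3 - 3) + 4) - 20)) = 9*(3 + ((37/3 + 4) - 20)) = 9*(3 + (49/3 - 20)) = 9*(3 - 11/3) = 9*(-⅔) = -6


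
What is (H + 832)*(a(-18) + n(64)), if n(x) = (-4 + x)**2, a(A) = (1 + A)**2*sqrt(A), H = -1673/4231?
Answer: 12666668400/4231 + 3050555973*I*sqrt(2)/4231 ≈ 2.9938e+6 + 1.0197e+6*I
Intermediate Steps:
H = -1673/4231 (H = -1673*1/4231 = -1673/4231 ≈ -0.39541)
a(A) = sqrt(A)*(1 + A)**2
(H + 832)*(a(-18) + n(64)) = (-1673/4231 + 832)*(sqrt(-18)*(1 - 18)**2 + (-4 + 64)**2) = 3518519*((3*I*sqrt(2))*(-17)**2 + 60**2)/4231 = 3518519*((3*I*sqrt(2))*289 + 3600)/4231 = 3518519*(867*I*sqrt(2) + 3600)/4231 = 3518519*(3600 + 867*I*sqrt(2))/4231 = 12666668400/4231 + 3050555973*I*sqrt(2)/4231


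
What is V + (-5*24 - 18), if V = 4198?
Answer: 4060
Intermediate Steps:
V + (-5*24 - 18) = 4198 + (-5*24 - 18) = 4198 + (-120 - 18) = 4198 - 138 = 4060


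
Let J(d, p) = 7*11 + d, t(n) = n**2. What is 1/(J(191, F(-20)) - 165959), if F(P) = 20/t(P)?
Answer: -1/165691 ≈ -6.0353e-6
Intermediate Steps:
F(P) = 20/P**2 (F(P) = 20/(P**2) = 20/P**2)
J(d, p) = 77 + d
1/(J(191, F(-20)) - 165959) = 1/((77 + 191) - 165959) = 1/(268 - 165959) = 1/(-165691) = -1/165691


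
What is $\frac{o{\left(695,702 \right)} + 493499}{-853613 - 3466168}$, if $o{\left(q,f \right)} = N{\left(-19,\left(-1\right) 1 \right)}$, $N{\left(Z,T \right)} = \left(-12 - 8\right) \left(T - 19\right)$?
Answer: $- \frac{164633}{1439927} \approx -0.11433$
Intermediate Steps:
$N{\left(Z,T \right)} = 380 - 20 T$ ($N{\left(Z,T \right)} = - 20 \left(-19 + T\right) = 380 - 20 T$)
$o{\left(q,f \right)} = 400$ ($o{\left(q,f \right)} = 380 - 20 \left(\left(-1\right) 1\right) = 380 - -20 = 380 + 20 = 400$)
$\frac{o{\left(695,702 \right)} + 493499}{-853613 - 3466168} = \frac{400 + 493499}{-853613 - 3466168} = \frac{493899}{-4319781} = 493899 \left(- \frac{1}{4319781}\right) = - \frac{164633}{1439927}$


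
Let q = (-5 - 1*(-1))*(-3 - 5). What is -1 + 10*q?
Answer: 319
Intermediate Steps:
q = 32 (q = (-5 + 1)*(-8) = -4*(-8) = 32)
-1 + 10*q = -1 + 10*32 = -1 + 320 = 319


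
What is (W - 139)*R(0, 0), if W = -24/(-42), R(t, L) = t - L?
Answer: 0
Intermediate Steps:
W = 4/7 (W = -24*(-1/42) = 4/7 ≈ 0.57143)
(W - 139)*R(0, 0) = (4/7 - 139)*(0 - 1*0) = -969*(0 + 0)/7 = -969/7*0 = 0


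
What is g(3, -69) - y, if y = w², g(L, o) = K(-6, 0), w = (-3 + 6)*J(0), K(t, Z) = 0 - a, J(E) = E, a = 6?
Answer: -6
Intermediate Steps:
K(t, Z) = -6 (K(t, Z) = 0 - 1*6 = 0 - 6 = -6)
w = 0 (w = (-3 + 6)*0 = 3*0 = 0)
g(L, o) = -6
y = 0 (y = 0² = 0)
g(3, -69) - y = -6 - 1*0 = -6 + 0 = -6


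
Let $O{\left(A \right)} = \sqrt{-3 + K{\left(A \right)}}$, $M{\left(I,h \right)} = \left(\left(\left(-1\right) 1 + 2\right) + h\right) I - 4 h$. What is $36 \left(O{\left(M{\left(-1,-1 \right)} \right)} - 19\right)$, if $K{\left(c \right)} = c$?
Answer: $-648$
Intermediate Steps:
$M{\left(I,h \right)} = - 4 h + I \left(1 + h\right)$ ($M{\left(I,h \right)} = \left(\left(-1 + 2\right) + h\right) I - 4 h = \left(1 + h\right) I - 4 h = I \left(1 + h\right) - 4 h = - 4 h + I \left(1 + h\right)$)
$O{\left(A \right)} = \sqrt{-3 + A}$
$36 \left(O{\left(M{\left(-1,-1 \right)} \right)} - 19\right) = 36 \left(\sqrt{-3 - -4} - 19\right) = 36 \left(\sqrt{-3 + \left(-1 + 4 + 1\right)} - 19\right) = 36 \left(\sqrt{-3 + 4} - 19\right) = 36 \left(\sqrt{1} - 19\right) = 36 \left(1 - 19\right) = 36 \left(-18\right) = -648$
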